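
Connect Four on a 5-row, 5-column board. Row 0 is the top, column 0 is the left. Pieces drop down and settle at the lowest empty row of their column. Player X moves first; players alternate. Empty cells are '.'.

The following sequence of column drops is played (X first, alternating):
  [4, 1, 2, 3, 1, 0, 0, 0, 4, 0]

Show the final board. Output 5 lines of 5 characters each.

Answer: .....
O....
O....
XX..X
OOXOX

Derivation:
Move 1: X drops in col 4, lands at row 4
Move 2: O drops in col 1, lands at row 4
Move 3: X drops in col 2, lands at row 4
Move 4: O drops in col 3, lands at row 4
Move 5: X drops in col 1, lands at row 3
Move 6: O drops in col 0, lands at row 4
Move 7: X drops in col 0, lands at row 3
Move 8: O drops in col 0, lands at row 2
Move 9: X drops in col 4, lands at row 3
Move 10: O drops in col 0, lands at row 1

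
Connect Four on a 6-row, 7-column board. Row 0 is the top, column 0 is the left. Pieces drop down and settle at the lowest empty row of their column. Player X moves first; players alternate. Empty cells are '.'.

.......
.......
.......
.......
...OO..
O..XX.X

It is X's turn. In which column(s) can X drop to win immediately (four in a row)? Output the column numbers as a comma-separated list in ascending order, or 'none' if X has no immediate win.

Answer: 5

Derivation:
col 0: drop X → no win
col 1: drop X → no win
col 2: drop X → no win
col 3: drop X → no win
col 4: drop X → no win
col 5: drop X → WIN!
col 6: drop X → no win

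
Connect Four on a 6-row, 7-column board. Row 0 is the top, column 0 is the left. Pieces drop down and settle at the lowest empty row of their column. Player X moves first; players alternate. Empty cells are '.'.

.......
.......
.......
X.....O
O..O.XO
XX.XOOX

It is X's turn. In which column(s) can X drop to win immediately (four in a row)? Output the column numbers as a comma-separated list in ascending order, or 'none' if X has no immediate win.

Answer: 2

Derivation:
col 0: drop X → no win
col 1: drop X → no win
col 2: drop X → WIN!
col 3: drop X → no win
col 4: drop X → no win
col 5: drop X → no win
col 6: drop X → no win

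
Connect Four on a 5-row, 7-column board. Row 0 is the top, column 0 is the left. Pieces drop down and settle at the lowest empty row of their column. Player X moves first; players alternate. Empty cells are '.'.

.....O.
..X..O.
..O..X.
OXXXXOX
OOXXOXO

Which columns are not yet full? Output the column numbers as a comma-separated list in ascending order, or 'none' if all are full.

col 0: top cell = '.' → open
col 1: top cell = '.' → open
col 2: top cell = '.' → open
col 3: top cell = '.' → open
col 4: top cell = '.' → open
col 5: top cell = 'O' → FULL
col 6: top cell = '.' → open

Answer: 0,1,2,3,4,6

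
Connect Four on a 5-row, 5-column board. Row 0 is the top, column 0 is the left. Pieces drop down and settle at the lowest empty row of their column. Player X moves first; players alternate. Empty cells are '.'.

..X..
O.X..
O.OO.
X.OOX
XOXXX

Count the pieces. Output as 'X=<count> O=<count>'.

X=8 O=7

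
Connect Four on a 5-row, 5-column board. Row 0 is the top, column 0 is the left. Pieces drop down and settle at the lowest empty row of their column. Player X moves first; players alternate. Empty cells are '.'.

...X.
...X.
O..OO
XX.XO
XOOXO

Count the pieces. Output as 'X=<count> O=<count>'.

X=7 O=7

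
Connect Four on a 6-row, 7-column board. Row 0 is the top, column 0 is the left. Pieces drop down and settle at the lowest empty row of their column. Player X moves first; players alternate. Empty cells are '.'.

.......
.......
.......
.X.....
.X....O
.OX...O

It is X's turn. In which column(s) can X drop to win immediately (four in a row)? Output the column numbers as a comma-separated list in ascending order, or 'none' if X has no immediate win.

col 0: drop X → no win
col 1: drop X → no win
col 2: drop X → no win
col 3: drop X → no win
col 4: drop X → no win
col 5: drop X → no win
col 6: drop X → no win

Answer: none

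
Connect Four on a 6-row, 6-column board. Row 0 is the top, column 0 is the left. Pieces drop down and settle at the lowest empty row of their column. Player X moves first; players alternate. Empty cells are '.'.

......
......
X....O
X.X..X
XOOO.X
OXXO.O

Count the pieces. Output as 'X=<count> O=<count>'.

X=8 O=7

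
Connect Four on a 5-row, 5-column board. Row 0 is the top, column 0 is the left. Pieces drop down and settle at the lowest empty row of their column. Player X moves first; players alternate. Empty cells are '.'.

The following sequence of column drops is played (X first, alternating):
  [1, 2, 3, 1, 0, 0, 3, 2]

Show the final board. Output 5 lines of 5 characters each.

Move 1: X drops in col 1, lands at row 4
Move 2: O drops in col 2, lands at row 4
Move 3: X drops in col 3, lands at row 4
Move 4: O drops in col 1, lands at row 3
Move 5: X drops in col 0, lands at row 4
Move 6: O drops in col 0, lands at row 3
Move 7: X drops in col 3, lands at row 3
Move 8: O drops in col 2, lands at row 3

Answer: .....
.....
.....
OOOX.
XXOX.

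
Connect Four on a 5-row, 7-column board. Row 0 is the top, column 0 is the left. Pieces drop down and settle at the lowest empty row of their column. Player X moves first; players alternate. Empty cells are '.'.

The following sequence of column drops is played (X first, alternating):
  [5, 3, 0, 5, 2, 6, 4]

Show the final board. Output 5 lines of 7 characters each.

Move 1: X drops in col 5, lands at row 4
Move 2: O drops in col 3, lands at row 4
Move 3: X drops in col 0, lands at row 4
Move 4: O drops in col 5, lands at row 3
Move 5: X drops in col 2, lands at row 4
Move 6: O drops in col 6, lands at row 4
Move 7: X drops in col 4, lands at row 4

Answer: .......
.......
.......
.....O.
X.XOXXO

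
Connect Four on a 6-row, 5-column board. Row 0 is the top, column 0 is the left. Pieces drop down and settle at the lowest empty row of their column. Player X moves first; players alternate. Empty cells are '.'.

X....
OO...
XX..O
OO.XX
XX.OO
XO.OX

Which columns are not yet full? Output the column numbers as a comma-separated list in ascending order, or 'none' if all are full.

Answer: 1,2,3,4

Derivation:
col 0: top cell = 'X' → FULL
col 1: top cell = '.' → open
col 2: top cell = '.' → open
col 3: top cell = '.' → open
col 4: top cell = '.' → open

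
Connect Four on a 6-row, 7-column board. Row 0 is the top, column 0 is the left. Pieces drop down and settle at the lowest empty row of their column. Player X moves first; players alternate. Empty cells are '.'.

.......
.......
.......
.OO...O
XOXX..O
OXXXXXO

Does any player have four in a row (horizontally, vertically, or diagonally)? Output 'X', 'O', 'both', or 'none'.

X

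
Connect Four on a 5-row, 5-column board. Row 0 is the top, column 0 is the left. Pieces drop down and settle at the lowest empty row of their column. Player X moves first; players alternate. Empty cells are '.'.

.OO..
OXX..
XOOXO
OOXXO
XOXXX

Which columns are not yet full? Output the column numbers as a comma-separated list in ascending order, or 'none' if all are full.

col 0: top cell = '.' → open
col 1: top cell = 'O' → FULL
col 2: top cell = 'O' → FULL
col 3: top cell = '.' → open
col 4: top cell = '.' → open

Answer: 0,3,4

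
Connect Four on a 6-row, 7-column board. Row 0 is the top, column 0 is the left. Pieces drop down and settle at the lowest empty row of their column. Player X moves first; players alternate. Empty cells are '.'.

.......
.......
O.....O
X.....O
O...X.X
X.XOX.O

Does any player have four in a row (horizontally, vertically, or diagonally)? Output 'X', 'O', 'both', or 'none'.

none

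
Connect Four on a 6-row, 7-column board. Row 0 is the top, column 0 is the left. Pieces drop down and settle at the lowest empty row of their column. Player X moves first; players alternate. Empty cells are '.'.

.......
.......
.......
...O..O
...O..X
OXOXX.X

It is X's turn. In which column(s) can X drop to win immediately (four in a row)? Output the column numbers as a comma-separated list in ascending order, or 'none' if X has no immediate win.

Answer: 5

Derivation:
col 0: drop X → no win
col 1: drop X → no win
col 2: drop X → no win
col 3: drop X → no win
col 4: drop X → no win
col 5: drop X → WIN!
col 6: drop X → no win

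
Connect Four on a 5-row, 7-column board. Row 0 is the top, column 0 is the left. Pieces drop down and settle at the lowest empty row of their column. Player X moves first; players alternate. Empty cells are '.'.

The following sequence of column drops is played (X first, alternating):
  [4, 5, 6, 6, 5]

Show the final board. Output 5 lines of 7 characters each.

Answer: .......
.......
.......
.....XO
....XOX

Derivation:
Move 1: X drops in col 4, lands at row 4
Move 2: O drops in col 5, lands at row 4
Move 3: X drops in col 6, lands at row 4
Move 4: O drops in col 6, lands at row 3
Move 5: X drops in col 5, lands at row 3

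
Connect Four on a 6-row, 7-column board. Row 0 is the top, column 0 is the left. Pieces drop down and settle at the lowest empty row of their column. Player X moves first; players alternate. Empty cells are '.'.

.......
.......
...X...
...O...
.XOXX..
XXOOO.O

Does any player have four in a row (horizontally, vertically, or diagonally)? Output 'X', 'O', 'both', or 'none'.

none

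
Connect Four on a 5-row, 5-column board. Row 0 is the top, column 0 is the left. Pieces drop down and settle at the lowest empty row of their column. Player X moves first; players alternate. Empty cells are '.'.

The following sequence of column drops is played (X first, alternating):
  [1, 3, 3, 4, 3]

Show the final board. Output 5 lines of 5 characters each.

Move 1: X drops in col 1, lands at row 4
Move 2: O drops in col 3, lands at row 4
Move 3: X drops in col 3, lands at row 3
Move 4: O drops in col 4, lands at row 4
Move 5: X drops in col 3, lands at row 2

Answer: .....
.....
...X.
...X.
.X.OO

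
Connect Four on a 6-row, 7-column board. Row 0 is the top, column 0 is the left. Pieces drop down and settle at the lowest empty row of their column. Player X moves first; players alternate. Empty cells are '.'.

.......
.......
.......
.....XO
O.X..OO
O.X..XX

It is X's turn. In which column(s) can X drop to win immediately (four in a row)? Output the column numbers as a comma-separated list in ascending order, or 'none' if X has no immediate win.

col 0: drop X → no win
col 1: drop X → no win
col 2: drop X → no win
col 3: drop X → no win
col 4: drop X → no win
col 5: drop X → no win
col 6: drop X → no win

Answer: none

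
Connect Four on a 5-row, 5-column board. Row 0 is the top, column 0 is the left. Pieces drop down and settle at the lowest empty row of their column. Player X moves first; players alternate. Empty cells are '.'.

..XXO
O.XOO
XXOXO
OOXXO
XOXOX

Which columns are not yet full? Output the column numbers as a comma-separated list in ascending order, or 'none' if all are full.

col 0: top cell = '.' → open
col 1: top cell = '.' → open
col 2: top cell = 'X' → FULL
col 3: top cell = 'X' → FULL
col 4: top cell = 'O' → FULL

Answer: 0,1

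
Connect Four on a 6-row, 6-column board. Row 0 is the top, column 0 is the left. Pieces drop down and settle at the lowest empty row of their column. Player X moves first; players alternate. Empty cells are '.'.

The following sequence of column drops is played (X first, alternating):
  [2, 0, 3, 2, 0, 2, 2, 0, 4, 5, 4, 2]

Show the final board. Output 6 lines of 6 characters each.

Move 1: X drops in col 2, lands at row 5
Move 2: O drops in col 0, lands at row 5
Move 3: X drops in col 3, lands at row 5
Move 4: O drops in col 2, lands at row 4
Move 5: X drops in col 0, lands at row 4
Move 6: O drops in col 2, lands at row 3
Move 7: X drops in col 2, lands at row 2
Move 8: O drops in col 0, lands at row 3
Move 9: X drops in col 4, lands at row 5
Move 10: O drops in col 5, lands at row 5
Move 11: X drops in col 4, lands at row 4
Move 12: O drops in col 2, lands at row 1

Answer: ......
..O...
..X...
O.O...
X.O.X.
O.XXXO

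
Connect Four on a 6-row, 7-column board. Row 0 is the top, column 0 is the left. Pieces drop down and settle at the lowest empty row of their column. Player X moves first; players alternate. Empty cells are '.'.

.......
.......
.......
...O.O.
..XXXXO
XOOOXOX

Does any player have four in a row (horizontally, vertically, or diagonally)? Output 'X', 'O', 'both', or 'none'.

X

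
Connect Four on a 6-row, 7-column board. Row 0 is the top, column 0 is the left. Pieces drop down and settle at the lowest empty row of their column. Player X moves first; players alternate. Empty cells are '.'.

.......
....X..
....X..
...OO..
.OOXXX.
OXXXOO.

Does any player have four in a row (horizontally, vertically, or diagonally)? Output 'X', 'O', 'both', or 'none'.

none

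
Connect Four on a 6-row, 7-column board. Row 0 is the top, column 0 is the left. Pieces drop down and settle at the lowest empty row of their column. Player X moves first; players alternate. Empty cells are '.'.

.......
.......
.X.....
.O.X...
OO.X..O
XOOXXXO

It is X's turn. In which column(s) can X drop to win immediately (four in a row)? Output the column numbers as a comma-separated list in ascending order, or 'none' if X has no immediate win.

Answer: 3

Derivation:
col 0: drop X → no win
col 1: drop X → no win
col 2: drop X → no win
col 3: drop X → WIN!
col 4: drop X → no win
col 5: drop X → no win
col 6: drop X → no win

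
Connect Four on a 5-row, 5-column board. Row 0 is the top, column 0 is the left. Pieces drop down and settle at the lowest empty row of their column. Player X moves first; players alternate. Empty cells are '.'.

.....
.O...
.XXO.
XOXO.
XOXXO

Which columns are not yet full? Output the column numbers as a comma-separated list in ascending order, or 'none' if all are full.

col 0: top cell = '.' → open
col 1: top cell = '.' → open
col 2: top cell = '.' → open
col 3: top cell = '.' → open
col 4: top cell = '.' → open

Answer: 0,1,2,3,4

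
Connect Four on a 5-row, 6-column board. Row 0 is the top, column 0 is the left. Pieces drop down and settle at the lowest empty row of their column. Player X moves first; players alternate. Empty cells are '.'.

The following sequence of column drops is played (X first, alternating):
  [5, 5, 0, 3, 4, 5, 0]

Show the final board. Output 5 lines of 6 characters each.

Answer: ......
......
.....O
X....O
X..OXX

Derivation:
Move 1: X drops in col 5, lands at row 4
Move 2: O drops in col 5, lands at row 3
Move 3: X drops in col 0, lands at row 4
Move 4: O drops in col 3, lands at row 4
Move 5: X drops in col 4, lands at row 4
Move 6: O drops in col 5, lands at row 2
Move 7: X drops in col 0, lands at row 3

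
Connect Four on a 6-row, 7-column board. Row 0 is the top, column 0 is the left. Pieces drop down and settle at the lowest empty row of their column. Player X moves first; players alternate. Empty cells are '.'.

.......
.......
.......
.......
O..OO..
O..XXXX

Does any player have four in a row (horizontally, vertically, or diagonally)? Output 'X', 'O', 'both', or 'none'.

X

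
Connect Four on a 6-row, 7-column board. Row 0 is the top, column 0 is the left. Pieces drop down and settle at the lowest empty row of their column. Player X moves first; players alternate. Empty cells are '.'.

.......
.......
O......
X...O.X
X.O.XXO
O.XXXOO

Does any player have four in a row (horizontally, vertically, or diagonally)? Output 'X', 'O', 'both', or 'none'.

none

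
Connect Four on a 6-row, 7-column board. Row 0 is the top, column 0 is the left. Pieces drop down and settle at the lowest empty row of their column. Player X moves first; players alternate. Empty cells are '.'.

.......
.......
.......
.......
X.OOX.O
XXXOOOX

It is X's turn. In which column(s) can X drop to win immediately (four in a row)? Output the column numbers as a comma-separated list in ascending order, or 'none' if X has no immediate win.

col 0: drop X → no win
col 1: drop X → no win
col 2: drop X → no win
col 3: drop X → no win
col 4: drop X → no win
col 5: drop X → no win
col 6: drop X → no win

Answer: none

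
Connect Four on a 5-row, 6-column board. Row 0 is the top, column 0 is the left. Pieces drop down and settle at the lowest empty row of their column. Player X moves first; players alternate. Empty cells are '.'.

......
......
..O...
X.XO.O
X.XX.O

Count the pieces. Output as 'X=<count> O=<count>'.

X=5 O=4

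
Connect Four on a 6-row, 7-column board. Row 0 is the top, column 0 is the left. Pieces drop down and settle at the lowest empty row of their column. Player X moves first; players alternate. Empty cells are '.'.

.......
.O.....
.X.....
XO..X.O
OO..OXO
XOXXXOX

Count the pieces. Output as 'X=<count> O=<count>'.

X=9 O=9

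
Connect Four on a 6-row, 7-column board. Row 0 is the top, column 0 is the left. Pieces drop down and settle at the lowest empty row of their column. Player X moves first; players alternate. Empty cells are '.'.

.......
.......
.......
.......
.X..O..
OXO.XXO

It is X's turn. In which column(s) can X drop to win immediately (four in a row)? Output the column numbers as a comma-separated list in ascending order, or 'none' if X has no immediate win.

Answer: none

Derivation:
col 0: drop X → no win
col 1: drop X → no win
col 2: drop X → no win
col 3: drop X → no win
col 4: drop X → no win
col 5: drop X → no win
col 6: drop X → no win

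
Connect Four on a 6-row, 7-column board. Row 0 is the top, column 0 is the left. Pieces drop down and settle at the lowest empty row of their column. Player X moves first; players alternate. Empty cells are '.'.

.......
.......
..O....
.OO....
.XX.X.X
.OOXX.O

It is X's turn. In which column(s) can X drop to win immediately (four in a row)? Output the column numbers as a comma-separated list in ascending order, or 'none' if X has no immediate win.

Answer: 3

Derivation:
col 0: drop X → no win
col 1: drop X → no win
col 2: drop X → no win
col 3: drop X → WIN!
col 4: drop X → no win
col 5: drop X → no win
col 6: drop X → no win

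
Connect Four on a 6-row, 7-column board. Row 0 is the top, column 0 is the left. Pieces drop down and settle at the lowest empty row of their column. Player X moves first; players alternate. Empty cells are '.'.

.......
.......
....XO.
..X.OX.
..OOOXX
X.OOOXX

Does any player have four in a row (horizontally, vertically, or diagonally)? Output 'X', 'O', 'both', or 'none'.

O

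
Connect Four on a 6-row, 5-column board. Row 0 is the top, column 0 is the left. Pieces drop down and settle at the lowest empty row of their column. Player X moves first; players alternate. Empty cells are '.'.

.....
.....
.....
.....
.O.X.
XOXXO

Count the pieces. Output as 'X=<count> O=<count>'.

X=4 O=3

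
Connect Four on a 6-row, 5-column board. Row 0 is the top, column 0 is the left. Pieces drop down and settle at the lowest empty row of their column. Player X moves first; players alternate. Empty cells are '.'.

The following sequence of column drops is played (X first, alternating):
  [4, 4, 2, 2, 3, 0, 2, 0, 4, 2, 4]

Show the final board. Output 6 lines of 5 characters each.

Answer: .....
.....
..O.X
..X.X
O.O.O
O.XXX

Derivation:
Move 1: X drops in col 4, lands at row 5
Move 2: O drops in col 4, lands at row 4
Move 3: X drops in col 2, lands at row 5
Move 4: O drops in col 2, lands at row 4
Move 5: X drops in col 3, lands at row 5
Move 6: O drops in col 0, lands at row 5
Move 7: X drops in col 2, lands at row 3
Move 8: O drops in col 0, lands at row 4
Move 9: X drops in col 4, lands at row 3
Move 10: O drops in col 2, lands at row 2
Move 11: X drops in col 4, lands at row 2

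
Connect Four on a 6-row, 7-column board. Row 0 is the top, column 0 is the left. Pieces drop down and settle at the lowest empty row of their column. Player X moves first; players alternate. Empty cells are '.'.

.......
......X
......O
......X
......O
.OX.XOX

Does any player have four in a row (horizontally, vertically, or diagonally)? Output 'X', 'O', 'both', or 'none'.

none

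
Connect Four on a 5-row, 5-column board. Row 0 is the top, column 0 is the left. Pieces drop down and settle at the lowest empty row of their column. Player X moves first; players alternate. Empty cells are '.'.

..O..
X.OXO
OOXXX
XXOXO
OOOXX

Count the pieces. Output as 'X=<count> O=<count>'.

X=10 O=10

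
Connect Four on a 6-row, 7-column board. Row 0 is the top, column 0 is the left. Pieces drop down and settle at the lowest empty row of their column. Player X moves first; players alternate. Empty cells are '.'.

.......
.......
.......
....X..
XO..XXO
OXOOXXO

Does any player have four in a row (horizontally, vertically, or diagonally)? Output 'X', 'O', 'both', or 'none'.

none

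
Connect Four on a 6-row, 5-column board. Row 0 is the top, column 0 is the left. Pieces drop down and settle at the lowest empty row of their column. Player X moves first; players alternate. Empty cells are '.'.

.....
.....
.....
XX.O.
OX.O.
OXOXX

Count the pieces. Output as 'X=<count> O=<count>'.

X=6 O=5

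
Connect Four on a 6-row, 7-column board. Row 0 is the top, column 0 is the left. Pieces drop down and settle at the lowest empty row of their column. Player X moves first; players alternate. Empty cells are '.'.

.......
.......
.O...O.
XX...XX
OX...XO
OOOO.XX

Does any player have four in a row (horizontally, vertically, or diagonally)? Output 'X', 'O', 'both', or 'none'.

O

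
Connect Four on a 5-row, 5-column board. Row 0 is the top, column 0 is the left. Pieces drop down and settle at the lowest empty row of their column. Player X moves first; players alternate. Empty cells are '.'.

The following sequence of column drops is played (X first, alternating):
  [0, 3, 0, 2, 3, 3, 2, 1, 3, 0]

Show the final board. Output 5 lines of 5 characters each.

Answer: .....
...X.
O..O.
X.XX.
XOOO.

Derivation:
Move 1: X drops in col 0, lands at row 4
Move 2: O drops in col 3, lands at row 4
Move 3: X drops in col 0, lands at row 3
Move 4: O drops in col 2, lands at row 4
Move 5: X drops in col 3, lands at row 3
Move 6: O drops in col 3, lands at row 2
Move 7: X drops in col 2, lands at row 3
Move 8: O drops in col 1, lands at row 4
Move 9: X drops in col 3, lands at row 1
Move 10: O drops in col 0, lands at row 2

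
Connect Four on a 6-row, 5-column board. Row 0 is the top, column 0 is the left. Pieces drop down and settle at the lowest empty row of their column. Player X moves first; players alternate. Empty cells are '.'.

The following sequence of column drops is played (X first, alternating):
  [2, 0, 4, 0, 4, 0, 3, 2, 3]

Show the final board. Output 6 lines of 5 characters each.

Answer: .....
.....
.....
O....
O.OXX
O.XXX

Derivation:
Move 1: X drops in col 2, lands at row 5
Move 2: O drops in col 0, lands at row 5
Move 3: X drops in col 4, lands at row 5
Move 4: O drops in col 0, lands at row 4
Move 5: X drops in col 4, lands at row 4
Move 6: O drops in col 0, lands at row 3
Move 7: X drops in col 3, lands at row 5
Move 8: O drops in col 2, lands at row 4
Move 9: X drops in col 3, lands at row 4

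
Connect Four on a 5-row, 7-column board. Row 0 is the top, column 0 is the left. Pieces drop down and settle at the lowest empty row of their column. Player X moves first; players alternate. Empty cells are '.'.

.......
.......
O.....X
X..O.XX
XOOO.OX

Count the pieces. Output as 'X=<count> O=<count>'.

X=6 O=6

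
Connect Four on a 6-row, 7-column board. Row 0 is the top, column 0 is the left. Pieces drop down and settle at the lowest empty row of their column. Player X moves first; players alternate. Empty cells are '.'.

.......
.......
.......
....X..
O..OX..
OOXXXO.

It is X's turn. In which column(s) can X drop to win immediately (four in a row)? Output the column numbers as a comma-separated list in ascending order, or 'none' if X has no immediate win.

col 0: drop X → no win
col 1: drop X → no win
col 2: drop X → no win
col 3: drop X → no win
col 4: drop X → WIN!
col 5: drop X → no win
col 6: drop X → no win

Answer: 4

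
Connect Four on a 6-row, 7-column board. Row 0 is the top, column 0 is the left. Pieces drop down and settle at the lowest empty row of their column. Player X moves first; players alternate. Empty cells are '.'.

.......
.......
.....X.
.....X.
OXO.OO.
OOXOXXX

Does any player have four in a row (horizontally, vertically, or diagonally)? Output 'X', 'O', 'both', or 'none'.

none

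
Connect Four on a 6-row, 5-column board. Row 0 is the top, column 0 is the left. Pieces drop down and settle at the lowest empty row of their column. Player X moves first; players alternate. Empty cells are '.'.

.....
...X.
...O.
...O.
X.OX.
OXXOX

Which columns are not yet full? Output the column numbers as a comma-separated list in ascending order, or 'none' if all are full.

Answer: 0,1,2,3,4

Derivation:
col 0: top cell = '.' → open
col 1: top cell = '.' → open
col 2: top cell = '.' → open
col 3: top cell = '.' → open
col 4: top cell = '.' → open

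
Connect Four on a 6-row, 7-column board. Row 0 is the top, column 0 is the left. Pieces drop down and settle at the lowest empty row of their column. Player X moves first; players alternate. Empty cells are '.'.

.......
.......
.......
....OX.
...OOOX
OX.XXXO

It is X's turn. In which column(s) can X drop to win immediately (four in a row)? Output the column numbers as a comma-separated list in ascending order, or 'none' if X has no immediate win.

Answer: 2

Derivation:
col 0: drop X → no win
col 1: drop X → no win
col 2: drop X → WIN!
col 3: drop X → no win
col 4: drop X → no win
col 5: drop X → no win
col 6: drop X → no win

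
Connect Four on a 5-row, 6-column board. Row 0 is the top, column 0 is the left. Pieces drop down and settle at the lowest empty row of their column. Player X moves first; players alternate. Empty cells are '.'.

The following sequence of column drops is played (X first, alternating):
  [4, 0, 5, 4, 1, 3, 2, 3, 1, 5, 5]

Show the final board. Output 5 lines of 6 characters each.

Answer: ......
......
.....X
.X.OOO
OXXOXX

Derivation:
Move 1: X drops in col 4, lands at row 4
Move 2: O drops in col 0, lands at row 4
Move 3: X drops in col 5, lands at row 4
Move 4: O drops in col 4, lands at row 3
Move 5: X drops in col 1, lands at row 4
Move 6: O drops in col 3, lands at row 4
Move 7: X drops in col 2, lands at row 4
Move 8: O drops in col 3, lands at row 3
Move 9: X drops in col 1, lands at row 3
Move 10: O drops in col 5, lands at row 3
Move 11: X drops in col 5, lands at row 2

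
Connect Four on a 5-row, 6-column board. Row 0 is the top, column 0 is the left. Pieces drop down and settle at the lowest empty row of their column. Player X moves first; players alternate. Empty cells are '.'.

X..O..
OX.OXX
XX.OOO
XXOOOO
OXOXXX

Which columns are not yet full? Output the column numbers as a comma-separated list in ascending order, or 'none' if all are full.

col 0: top cell = 'X' → FULL
col 1: top cell = '.' → open
col 2: top cell = '.' → open
col 3: top cell = 'O' → FULL
col 4: top cell = '.' → open
col 5: top cell = '.' → open

Answer: 1,2,4,5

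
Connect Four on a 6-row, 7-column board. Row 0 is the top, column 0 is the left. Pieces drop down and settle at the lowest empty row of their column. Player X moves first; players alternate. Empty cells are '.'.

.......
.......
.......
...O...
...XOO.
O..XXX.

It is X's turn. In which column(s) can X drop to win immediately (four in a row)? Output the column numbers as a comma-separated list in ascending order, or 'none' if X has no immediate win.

col 0: drop X → no win
col 1: drop X → no win
col 2: drop X → WIN!
col 3: drop X → no win
col 4: drop X → no win
col 5: drop X → no win
col 6: drop X → WIN!

Answer: 2,6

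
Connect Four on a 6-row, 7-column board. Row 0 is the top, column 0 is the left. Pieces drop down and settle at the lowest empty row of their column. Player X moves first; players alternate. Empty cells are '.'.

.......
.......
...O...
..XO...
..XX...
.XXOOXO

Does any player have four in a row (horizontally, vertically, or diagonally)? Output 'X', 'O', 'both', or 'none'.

none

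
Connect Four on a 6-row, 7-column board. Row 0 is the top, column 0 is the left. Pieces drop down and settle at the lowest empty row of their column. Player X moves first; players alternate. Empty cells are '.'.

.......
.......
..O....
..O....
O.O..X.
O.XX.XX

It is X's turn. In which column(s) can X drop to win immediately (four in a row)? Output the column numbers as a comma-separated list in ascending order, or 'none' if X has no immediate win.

col 0: drop X → no win
col 1: drop X → no win
col 2: drop X → no win
col 3: drop X → no win
col 4: drop X → WIN!
col 5: drop X → no win
col 6: drop X → no win

Answer: 4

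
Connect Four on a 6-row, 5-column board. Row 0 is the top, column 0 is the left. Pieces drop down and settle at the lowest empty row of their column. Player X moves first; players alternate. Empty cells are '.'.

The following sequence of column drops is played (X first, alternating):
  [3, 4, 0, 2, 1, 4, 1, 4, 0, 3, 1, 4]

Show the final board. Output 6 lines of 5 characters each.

Move 1: X drops in col 3, lands at row 5
Move 2: O drops in col 4, lands at row 5
Move 3: X drops in col 0, lands at row 5
Move 4: O drops in col 2, lands at row 5
Move 5: X drops in col 1, lands at row 5
Move 6: O drops in col 4, lands at row 4
Move 7: X drops in col 1, lands at row 4
Move 8: O drops in col 4, lands at row 3
Move 9: X drops in col 0, lands at row 4
Move 10: O drops in col 3, lands at row 4
Move 11: X drops in col 1, lands at row 3
Move 12: O drops in col 4, lands at row 2

Answer: .....
.....
....O
.X..O
XX.OO
XXOXO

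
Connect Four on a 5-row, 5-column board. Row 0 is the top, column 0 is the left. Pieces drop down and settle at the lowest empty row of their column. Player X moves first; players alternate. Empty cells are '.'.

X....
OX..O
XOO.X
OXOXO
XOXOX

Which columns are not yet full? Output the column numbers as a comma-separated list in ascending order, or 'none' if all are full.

Answer: 1,2,3,4

Derivation:
col 0: top cell = 'X' → FULL
col 1: top cell = '.' → open
col 2: top cell = '.' → open
col 3: top cell = '.' → open
col 4: top cell = '.' → open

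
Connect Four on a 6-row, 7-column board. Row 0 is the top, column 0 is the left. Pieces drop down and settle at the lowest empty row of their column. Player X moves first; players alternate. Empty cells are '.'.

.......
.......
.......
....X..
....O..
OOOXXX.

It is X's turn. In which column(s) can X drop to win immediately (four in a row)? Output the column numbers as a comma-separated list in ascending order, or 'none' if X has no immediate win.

col 0: drop X → no win
col 1: drop X → no win
col 2: drop X → no win
col 3: drop X → no win
col 4: drop X → no win
col 5: drop X → no win
col 6: drop X → WIN!

Answer: 6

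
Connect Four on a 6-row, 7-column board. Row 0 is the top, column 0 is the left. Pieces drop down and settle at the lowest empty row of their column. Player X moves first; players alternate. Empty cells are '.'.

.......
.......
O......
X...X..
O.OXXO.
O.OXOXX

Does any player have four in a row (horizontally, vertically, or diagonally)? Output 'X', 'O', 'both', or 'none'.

none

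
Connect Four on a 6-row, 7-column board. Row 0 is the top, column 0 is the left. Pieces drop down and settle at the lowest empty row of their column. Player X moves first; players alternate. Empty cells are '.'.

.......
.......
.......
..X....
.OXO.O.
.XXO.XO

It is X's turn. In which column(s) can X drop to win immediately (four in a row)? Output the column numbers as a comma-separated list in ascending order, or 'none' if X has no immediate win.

col 0: drop X → no win
col 1: drop X → no win
col 2: drop X → WIN!
col 3: drop X → no win
col 4: drop X → no win
col 5: drop X → no win
col 6: drop X → no win

Answer: 2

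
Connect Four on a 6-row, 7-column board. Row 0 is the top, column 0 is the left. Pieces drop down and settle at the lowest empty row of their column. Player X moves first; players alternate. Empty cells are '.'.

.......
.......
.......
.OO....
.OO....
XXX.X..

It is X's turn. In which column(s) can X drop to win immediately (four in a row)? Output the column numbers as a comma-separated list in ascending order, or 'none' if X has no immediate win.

col 0: drop X → no win
col 1: drop X → no win
col 2: drop X → no win
col 3: drop X → WIN!
col 4: drop X → no win
col 5: drop X → no win
col 6: drop X → no win

Answer: 3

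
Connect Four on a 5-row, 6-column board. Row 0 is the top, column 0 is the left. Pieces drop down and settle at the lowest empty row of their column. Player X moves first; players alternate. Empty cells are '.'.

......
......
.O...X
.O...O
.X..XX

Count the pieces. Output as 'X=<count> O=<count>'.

X=4 O=3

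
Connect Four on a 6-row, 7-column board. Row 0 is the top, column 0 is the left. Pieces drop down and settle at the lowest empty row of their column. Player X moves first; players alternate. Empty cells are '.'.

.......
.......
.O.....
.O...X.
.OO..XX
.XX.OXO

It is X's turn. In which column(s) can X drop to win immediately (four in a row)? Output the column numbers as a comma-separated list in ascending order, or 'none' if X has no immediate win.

Answer: 5

Derivation:
col 0: drop X → no win
col 1: drop X → no win
col 2: drop X → no win
col 3: drop X → no win
col 4: drop X → no win
col 5: drop X → WIN!
col 6: drop X → no win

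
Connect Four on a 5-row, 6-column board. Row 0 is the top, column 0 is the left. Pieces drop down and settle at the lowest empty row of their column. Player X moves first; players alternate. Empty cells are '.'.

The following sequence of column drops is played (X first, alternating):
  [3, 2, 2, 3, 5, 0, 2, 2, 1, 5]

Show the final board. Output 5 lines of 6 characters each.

Move 1: X drops in col 3, lands at row 4
Move 2: O drops in col 2, lands at row 4
Move 3: X drops in col 2, lands at row 3
Move 4: O drops in col 3, lands at row 3
Move 5: X drops in col 5, lands at row 4
Move 6: O drops in col 0, lands at row 4
Move 7: X drops in col 2, lands at row 2
Move 8: O drops in col 2, lands at row 1
Move 9: X drops in col 1, lands at row 4
Move 10: O drops in col 5, lands at row 3

Answer: ......
..O...
..X...
..XO.O
OXOX.X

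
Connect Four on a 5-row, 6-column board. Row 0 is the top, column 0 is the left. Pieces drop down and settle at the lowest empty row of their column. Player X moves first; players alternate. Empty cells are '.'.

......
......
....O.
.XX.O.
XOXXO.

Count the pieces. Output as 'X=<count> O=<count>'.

X=5 O=4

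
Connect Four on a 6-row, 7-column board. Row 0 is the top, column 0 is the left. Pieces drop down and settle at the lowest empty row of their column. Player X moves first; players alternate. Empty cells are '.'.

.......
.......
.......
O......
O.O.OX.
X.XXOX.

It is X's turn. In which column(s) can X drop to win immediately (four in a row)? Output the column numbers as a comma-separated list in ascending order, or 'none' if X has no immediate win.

Answer: 1

Derivation:
col 0: drop X → no win
col 1: drop X → WIN!
col 2: drop X → no win
col 3: drop X → no win
col 4: drop X → no win
col 5: drop X → no win
col 6: drop X → no win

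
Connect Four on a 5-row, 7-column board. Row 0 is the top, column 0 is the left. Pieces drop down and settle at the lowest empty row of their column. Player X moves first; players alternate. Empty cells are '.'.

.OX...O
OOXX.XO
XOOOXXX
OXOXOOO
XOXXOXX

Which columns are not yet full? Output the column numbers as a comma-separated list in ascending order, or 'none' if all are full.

Answer: 0,3,4,5

Derivation:
col 0: top cell = '.' → open
col 1: top cell = 'O' → FULL
col 2: top cell = 'X' → FULL
col 3: top cell = '.' → open
col 4: top cell = '.' → open
col 5: top cell = '.' → open
col 6: top cell = 'O' → FULL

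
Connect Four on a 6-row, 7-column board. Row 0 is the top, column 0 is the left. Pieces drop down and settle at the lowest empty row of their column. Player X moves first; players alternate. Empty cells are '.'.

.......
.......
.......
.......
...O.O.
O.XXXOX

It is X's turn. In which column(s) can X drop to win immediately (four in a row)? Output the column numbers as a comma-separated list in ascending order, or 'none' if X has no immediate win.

Answer: 1

Derivation:
col 0: drop X → no win
col 1: drop X → WIN!
col 2: drop X → no win
col 3: drop X → no win
col 4: drop X → no win
col 5: drop X → no win
col 6: drop X → no win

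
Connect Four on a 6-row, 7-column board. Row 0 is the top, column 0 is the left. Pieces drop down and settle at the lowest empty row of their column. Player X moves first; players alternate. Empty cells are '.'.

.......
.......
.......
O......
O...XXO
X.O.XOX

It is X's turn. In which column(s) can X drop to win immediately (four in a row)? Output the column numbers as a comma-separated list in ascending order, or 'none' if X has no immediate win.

Answer: none

Derivation:
col 0: drop X → no win
col 1: drop X → no win
col 2: drop X → no win
col 3: drop X → no win
col 4: drop X → no win
col 5: drop X → no win
col 6: drop X → no win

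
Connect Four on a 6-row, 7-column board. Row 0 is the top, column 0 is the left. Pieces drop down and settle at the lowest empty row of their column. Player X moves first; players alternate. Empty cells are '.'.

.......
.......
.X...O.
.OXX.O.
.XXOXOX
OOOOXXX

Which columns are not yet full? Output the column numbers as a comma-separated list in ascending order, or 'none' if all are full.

col 0: top cell = '.' → open
col 1: top cell = '.' → open
col 2: top cell = '.' → open
col 3: top cell = '.' → open
col 4: top cell = '.' → open
col 5: top cell = '.' → open
col 6: top cell = '.' → open

Answer: 0,1,2,3,4,5,6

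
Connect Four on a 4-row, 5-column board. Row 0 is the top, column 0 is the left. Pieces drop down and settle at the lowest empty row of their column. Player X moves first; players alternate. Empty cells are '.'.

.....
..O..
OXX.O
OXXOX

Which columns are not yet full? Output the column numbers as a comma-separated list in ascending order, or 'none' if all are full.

col 0: top cell = '.' → open
col 1: top cell = '.' → open
col 2: top cell = '.' → open
col 3: top cell = '.' → open
col 4: top cell = '.' → open

Answer: 0,1,2,3,4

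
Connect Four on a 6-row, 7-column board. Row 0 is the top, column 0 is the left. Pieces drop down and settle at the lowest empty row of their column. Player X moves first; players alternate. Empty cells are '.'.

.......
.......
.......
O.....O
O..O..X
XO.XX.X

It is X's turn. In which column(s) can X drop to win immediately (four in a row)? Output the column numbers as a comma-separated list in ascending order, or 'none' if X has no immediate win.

Answer: 5

Derivation:
col 0: drop X → no win
col 1: drop X → no win
col 2: drop X → no win
col 3: drop X → no win
col 4: drop X → no win
col 5: drop X → WIN!
col 6: drop X → no win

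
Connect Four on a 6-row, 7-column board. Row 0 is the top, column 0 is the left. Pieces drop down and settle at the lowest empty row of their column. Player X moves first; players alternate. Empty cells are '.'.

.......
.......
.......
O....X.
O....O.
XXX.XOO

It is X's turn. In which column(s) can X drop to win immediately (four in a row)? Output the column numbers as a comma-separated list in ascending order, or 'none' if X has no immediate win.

Answer: 3

Derivation:
col 0: drop X → no win
col 1: drop X → no win
col 2: drop X → no win
col 3: drop X → WIN!
col 4: drop X → no win
col 5: drop X → no win
col 6: drop X → no win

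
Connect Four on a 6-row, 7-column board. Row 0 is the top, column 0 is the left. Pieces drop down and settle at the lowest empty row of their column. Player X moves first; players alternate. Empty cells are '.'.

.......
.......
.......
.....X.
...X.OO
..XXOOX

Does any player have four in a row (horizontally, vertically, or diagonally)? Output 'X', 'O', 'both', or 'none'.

none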